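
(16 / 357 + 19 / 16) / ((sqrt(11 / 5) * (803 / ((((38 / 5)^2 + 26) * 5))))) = 2456611 * sqrt(55) / 42045080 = 0.43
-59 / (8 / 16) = -118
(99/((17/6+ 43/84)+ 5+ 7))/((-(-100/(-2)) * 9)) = -462/32225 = -0.01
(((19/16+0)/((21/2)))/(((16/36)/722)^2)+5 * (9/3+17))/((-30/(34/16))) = -1136910241/53760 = -21147.88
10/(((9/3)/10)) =100/3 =33.33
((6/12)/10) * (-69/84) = -23/560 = -0.04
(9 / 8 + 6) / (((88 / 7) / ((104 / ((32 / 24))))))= 15561 / 352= 44.21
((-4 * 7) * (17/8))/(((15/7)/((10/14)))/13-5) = 1547/124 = 12.48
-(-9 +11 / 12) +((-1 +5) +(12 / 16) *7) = 52 / 3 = 17.33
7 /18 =0.39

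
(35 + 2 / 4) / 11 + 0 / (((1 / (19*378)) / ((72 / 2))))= 71 / 22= 3.23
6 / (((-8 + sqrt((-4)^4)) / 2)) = 3 / 2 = 1.50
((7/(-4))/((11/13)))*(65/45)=-1183/396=-2.99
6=6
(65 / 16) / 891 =65 / 14256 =0.00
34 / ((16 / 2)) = 17 / 4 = 4.25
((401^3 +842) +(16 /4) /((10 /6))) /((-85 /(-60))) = 3868922724 /85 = 45516737.93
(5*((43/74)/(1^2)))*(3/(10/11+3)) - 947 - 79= -75759/74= -1023.77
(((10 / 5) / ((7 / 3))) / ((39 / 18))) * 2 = 72 / 91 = 0.79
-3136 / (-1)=3136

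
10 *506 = 5060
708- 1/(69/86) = 48766/69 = 706.75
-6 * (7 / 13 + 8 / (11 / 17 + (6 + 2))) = -5594 / 637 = -8.78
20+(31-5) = 46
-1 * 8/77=-8/77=-0.10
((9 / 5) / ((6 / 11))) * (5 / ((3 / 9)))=99 / 2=49.50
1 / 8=0.12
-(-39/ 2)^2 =-1521/ 4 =-380.25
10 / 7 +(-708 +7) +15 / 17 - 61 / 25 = -2085859 / 2975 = -701.13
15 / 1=15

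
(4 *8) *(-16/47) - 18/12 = -1165/94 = -12.39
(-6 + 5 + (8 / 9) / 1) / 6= -1 / 54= -0.02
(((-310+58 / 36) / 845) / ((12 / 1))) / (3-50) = 427 / 659880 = 0.00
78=78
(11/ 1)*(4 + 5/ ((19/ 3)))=1001/ 19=52.68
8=8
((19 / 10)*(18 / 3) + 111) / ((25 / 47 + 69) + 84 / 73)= 524943 / 303140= 1.73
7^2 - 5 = 44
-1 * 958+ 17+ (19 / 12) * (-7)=-11425 / 12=-952.08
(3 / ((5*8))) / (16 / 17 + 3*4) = 51 / 8800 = 0.01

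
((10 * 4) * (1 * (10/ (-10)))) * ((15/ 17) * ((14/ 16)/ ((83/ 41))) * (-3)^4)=-1743525/ 1411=-1235.67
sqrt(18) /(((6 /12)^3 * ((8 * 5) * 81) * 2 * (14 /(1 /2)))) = sqrt(2) /7560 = 0.00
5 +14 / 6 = 22 / 3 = 7.33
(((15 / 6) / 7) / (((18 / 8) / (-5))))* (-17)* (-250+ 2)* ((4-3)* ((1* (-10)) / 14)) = 1054000 / 441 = 2390.02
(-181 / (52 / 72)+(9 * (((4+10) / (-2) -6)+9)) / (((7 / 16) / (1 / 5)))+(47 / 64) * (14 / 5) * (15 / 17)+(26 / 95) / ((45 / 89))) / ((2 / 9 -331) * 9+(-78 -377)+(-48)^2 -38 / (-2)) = 56021932229 / 234697226400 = 0.24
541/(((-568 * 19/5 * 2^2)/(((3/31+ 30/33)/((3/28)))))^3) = -936017046967625/1345651844822056797696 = -0.00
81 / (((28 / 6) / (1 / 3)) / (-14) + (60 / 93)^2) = -25947 / 187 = -138.75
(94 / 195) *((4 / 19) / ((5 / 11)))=4136 / 18525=0.22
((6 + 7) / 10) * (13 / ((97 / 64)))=5408 / 485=11.15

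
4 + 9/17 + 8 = 213/17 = 12.53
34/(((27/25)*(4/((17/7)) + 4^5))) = 7225/235386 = 0.03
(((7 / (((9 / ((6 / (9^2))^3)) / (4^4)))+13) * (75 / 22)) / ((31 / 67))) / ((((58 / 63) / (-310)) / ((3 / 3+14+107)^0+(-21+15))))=679243026875 / 4185918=162268.59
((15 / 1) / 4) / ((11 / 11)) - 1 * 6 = -9 / 4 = -2.25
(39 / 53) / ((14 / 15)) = 585 / 742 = 0.79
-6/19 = -0.32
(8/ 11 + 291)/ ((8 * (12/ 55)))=16045/ 96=167.14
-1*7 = -7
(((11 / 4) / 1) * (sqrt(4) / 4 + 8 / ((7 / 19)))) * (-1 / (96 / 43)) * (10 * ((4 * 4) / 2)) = -735515 / 336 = -2189.03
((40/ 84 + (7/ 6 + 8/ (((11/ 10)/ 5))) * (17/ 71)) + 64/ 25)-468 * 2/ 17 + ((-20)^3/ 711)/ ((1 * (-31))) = -4370770553803/ 102423424950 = -42.67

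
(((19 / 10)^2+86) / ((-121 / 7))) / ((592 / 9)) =-564543 / 7163200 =-0.08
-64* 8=-512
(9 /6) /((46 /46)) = 3 /2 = 1.50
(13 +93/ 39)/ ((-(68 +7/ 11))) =-0.22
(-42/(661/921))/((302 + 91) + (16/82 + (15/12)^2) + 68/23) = -194544672/1322156657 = -0.15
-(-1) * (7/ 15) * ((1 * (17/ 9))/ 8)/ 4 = 0.03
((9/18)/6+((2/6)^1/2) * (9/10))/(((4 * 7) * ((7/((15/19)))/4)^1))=1/266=0.00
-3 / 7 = -0.43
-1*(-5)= 5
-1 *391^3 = -59776471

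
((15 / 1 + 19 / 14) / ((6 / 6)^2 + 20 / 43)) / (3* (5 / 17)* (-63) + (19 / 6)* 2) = -167399 / 738528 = -0.23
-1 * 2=-2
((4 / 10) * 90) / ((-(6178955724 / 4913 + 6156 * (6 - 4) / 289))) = -4913 / 171643473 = -0.00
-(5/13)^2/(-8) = 25/1352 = 0.02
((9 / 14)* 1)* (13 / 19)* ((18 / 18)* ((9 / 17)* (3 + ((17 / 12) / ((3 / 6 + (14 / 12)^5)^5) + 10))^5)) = 44203272224297586296483196704707197319042870725358435923854509306664057669436220612278563875581767487367845487179129 / 509176423726914586738760029225909443299921194745346264175673806517289887612735370814936035977005958557128906250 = 86813.27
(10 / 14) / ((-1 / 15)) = -75 / 7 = -10.71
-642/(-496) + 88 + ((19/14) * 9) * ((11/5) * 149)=4093.14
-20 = -20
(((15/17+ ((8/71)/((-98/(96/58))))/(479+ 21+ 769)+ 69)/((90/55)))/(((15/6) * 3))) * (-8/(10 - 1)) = -4461613006048/881491224915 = -5.06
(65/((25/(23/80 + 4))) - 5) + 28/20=3019/400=7.55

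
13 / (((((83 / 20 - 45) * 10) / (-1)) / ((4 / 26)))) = 4 / 817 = 0.00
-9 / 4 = -2.25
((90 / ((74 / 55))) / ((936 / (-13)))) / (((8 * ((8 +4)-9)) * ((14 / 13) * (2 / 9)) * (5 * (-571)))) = 0.00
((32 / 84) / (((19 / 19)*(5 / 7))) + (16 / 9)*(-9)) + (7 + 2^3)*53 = 11693 / 15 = 779.53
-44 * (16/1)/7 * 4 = -2816/7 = -402.29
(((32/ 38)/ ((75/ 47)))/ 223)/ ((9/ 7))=5264/ 2859975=0.00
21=21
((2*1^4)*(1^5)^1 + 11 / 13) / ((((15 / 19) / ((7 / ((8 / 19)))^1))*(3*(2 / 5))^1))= 93499 / 1872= 49.95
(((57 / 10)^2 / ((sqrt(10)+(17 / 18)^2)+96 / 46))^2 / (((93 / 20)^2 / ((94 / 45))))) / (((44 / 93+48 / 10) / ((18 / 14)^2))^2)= 2631424776142544757650388654 / 17636987042277818269845245-830647509891667678509504624* sqrt(10) / 17636987042277818269845245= 0.27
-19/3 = -6.33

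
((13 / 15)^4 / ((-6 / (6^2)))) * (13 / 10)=-371293 / 84375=-4.40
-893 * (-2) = 1786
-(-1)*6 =6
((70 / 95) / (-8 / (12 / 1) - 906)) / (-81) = 0.00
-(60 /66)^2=-100 /121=-0.83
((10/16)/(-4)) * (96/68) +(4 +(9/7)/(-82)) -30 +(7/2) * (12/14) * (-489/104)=-20470195/507416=-40.34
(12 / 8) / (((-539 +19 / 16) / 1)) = -24 / 8605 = -0.00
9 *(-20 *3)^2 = 32400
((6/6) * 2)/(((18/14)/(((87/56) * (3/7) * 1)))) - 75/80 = 11/112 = 0.10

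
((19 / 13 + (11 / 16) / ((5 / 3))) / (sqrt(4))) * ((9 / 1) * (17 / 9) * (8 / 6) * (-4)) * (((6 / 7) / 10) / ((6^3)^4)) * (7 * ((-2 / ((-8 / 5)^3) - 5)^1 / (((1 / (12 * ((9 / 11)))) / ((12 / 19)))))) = 231931 / 354018263040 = 0.00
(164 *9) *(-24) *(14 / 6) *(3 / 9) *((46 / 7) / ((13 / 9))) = -1629504 / 13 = -125346.46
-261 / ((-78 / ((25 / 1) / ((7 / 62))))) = 67425 / 91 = 740.93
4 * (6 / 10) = 12 / 5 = 2.40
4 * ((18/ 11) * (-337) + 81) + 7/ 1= -20623/ 11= -1874.82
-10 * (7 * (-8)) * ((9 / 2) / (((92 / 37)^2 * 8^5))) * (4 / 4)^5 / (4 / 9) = 0.03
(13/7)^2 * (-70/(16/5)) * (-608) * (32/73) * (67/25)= 27537536/511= 53889.50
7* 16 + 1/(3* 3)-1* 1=1000/9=111.11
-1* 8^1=-8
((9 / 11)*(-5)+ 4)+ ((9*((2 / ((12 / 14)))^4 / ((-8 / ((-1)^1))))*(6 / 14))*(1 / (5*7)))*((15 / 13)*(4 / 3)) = 461 / 858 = 0.54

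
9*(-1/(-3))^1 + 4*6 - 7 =20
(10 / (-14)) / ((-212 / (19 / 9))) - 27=-360517 / 13356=-26.99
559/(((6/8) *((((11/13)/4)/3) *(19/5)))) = 581360/209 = 2781.63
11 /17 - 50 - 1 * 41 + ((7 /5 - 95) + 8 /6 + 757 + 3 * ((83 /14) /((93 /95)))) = 65577353 /110670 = 592.55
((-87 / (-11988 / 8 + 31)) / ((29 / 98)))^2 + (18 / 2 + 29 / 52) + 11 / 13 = 4678274413 / 447939700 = 10.44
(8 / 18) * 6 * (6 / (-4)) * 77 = -308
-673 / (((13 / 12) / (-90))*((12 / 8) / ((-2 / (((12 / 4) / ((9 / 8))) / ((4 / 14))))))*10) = -72684 / 91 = -798.73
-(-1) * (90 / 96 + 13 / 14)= 209 / 112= 1.87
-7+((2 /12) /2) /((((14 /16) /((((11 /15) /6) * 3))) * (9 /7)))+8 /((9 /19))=4016 /405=9.92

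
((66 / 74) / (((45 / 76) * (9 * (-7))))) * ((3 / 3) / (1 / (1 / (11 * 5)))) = -76 / 174825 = -0.00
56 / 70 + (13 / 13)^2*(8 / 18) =56 / 45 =1.24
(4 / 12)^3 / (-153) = -1 / 4131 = -0.00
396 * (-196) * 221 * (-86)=1475169696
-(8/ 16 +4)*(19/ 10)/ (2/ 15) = -513/ 8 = -64.12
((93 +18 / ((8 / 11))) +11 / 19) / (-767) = -8993 / 58292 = -0.15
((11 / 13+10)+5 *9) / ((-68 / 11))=-3993 / 442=-9.03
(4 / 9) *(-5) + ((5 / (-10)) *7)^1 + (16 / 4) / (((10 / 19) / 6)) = 3589 / 90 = 39.88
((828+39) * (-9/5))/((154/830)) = -647649/77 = -8411.03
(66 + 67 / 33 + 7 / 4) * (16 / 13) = 36844 / 429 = 85.88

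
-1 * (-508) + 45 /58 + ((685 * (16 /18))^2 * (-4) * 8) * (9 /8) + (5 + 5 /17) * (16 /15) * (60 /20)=-118435232387 /8874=-13346318.73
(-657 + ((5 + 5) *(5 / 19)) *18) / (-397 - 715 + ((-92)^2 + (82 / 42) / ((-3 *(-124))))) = -90486396 / 1091243435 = -0.08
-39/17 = -2.29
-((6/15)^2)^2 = -0.03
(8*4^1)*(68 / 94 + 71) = 107872 / 47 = 2295.15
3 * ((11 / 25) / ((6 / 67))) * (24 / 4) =2211 / 25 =88.44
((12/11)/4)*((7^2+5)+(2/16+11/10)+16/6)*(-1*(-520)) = 90311/11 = 8210.09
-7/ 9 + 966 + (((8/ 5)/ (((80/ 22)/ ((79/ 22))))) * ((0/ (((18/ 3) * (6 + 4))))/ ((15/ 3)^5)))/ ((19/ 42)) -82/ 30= 43312/ 45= 962.49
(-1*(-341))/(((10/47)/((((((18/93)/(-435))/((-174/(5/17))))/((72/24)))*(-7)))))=-3619/1286730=-0.00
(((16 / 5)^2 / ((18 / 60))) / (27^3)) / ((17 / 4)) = 2048 / 5019165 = 0.00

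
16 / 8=2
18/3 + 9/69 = 141/23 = 6.13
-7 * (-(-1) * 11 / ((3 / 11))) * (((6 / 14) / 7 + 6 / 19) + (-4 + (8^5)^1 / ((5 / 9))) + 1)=-11073551434 / 665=-16651957.04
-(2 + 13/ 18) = -49/ 18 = -2.72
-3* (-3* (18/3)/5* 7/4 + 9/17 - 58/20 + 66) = -14619/85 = -171.99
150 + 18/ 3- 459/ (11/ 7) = -1497/ 11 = -136.09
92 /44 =23 /11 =2.09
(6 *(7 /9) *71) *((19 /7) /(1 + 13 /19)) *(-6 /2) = -25631 /16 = -1601.94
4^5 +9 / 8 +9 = 8273 / 8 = 1034.12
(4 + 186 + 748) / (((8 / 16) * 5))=375.20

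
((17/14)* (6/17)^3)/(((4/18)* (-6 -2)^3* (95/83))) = -20169/49199360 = -0.00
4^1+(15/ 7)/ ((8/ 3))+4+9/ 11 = 5927/ 616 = 9.62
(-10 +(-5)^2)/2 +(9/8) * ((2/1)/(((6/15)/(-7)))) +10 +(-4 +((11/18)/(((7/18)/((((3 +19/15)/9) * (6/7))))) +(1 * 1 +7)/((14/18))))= -263731/17640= -14.95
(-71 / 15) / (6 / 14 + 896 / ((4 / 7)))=-497 / 164685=-0.00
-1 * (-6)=6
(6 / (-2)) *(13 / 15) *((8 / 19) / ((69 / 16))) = -1664 / 6555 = -0.25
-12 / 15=-0.80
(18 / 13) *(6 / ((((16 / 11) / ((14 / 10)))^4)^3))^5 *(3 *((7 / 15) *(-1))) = -2368047084899230267512845302617640057998827138548843917970869745934933507273680897250342901393684302164686951532547709 / 1556440783691918371770196199449532764612781920967720960000000000000000000000000000000000000000000000000000000000000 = -1521.45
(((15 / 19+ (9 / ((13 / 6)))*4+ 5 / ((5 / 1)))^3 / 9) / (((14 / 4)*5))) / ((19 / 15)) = 187896326672 / 6012619977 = 31.25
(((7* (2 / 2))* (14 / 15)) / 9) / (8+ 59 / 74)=0.08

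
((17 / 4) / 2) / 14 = 17 / 112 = 0.15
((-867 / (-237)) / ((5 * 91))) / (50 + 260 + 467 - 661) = 289 / 4169620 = 0.00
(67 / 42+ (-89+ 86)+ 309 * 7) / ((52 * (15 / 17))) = 1543379 / 32760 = 47.11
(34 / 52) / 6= 17 / 156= 0.11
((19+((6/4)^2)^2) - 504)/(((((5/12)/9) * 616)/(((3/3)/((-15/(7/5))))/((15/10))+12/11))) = -4189443/242000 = -17.31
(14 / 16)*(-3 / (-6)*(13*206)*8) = 9373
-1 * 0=0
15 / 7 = 2.14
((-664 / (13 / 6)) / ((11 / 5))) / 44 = -4980 / 1573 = -3.17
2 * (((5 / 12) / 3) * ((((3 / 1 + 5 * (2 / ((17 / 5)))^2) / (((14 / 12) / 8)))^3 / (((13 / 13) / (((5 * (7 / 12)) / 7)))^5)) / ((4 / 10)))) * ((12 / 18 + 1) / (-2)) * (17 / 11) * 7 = -997850727734375 / 371937220578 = -2682.85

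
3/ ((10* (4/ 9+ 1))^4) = 19683/ 285610000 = 0.00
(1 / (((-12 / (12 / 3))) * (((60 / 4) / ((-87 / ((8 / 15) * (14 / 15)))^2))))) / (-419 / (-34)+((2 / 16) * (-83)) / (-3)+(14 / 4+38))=-11.85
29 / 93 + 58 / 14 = 2900 / 651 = 4.45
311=311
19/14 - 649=-9067/14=-647.64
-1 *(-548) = 548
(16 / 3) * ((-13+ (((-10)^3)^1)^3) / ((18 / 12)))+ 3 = -32000000389 / 9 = -3555555598.78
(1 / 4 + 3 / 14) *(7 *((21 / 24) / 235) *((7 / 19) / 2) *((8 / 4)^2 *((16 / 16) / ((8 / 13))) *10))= 8281 / 57152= 0.14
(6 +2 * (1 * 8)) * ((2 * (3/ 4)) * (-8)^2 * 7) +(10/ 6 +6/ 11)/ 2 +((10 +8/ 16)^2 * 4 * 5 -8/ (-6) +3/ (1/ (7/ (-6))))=560602/ 33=16987.94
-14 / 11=-1.27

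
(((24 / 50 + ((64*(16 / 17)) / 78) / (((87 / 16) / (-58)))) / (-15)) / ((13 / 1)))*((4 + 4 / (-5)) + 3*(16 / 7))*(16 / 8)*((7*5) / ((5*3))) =271555328 / 145445625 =1.87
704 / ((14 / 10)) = 3520 / 7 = 502.86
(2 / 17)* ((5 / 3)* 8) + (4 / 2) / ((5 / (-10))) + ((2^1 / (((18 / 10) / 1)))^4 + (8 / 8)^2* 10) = 1014182 / 111537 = 9.09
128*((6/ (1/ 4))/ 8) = 384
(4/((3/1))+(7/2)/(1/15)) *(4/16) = 323/24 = 13.46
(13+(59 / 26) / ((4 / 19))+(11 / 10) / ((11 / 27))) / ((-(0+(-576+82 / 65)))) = 13769 / 298864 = 0.05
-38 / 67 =-0.57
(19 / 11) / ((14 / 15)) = 285 / 154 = 1.85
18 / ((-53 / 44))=-14.94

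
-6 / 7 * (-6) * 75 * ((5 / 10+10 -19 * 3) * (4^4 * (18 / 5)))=-115706880 / 7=-16529554.29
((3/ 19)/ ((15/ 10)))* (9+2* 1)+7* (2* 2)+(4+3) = 687/ 19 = 36.16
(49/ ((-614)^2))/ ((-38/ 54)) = -1323/ 7162924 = -0.00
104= 104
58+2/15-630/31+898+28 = 448172/465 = 963.81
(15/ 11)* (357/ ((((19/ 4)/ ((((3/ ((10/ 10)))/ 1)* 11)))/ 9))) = 578340/ 19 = 30438.95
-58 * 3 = -174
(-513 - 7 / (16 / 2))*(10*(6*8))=-246660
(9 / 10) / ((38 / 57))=1.35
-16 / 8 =-2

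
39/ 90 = 13/ 30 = 0.43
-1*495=-495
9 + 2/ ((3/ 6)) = 13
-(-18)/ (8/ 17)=153/ 4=38.25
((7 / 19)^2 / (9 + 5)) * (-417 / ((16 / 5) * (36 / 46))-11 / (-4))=-110047 / 69312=-1.59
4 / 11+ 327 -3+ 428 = 8276 / 11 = 752.36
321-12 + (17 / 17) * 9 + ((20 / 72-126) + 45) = 237.28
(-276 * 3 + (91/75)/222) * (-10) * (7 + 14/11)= 1254535919/18315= 68497.73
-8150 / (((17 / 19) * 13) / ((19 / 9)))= -2942150 / 1989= -1479.21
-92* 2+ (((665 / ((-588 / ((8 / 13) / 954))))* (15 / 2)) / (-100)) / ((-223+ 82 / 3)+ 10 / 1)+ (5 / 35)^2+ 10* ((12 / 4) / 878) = -36444772739587 / 198128184072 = -183.95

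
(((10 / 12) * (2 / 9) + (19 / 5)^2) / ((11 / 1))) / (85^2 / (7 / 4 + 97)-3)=0.02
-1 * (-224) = 224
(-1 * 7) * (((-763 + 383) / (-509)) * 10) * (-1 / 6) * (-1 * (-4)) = 53200 / 1527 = 34.84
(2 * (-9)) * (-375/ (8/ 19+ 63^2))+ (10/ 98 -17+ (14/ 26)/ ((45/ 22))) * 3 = -34736914696/ 720628545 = -48.20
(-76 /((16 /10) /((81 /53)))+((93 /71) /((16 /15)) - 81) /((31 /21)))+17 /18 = -2111327789 /16798032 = -125.69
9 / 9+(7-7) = 1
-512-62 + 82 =-492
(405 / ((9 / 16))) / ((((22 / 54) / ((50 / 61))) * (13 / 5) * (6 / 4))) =3240000 / 8723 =371.43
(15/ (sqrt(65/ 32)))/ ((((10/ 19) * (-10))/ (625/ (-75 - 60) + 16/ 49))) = 108167 * sqrt(130)/ 143325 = 8.60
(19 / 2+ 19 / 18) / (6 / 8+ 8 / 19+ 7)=1.29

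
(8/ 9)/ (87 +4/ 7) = 56/ 5517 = 0.01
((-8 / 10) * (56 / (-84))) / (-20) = -2 / 75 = -0.03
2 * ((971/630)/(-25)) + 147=1156654/7875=146.88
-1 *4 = -4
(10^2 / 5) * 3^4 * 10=16200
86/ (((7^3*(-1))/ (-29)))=2494/ 343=7.27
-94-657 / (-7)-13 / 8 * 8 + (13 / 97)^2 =-864445 / 65863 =-13.12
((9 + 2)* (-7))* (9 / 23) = -693 / 23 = -30.13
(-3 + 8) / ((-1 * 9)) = -0.56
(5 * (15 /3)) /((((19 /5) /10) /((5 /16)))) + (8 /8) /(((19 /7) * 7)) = 20.61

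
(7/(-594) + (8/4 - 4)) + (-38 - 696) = -437191/594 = -736.01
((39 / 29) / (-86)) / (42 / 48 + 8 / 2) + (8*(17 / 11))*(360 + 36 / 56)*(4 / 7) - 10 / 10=2546.92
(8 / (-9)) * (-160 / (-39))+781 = 272851 / 351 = 777.35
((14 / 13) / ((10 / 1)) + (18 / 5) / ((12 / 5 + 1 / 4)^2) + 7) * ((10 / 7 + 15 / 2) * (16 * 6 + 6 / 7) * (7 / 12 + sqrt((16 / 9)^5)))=3054720691675 / 96623982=31614.52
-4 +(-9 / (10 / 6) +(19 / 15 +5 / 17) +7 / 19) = -36196 / 4845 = -7.47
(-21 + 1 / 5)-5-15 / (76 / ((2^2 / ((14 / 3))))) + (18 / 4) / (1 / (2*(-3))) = -70449 / 1330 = -52.97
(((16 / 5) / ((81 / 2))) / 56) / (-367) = -4 / 1040445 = -0.00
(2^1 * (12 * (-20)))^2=230400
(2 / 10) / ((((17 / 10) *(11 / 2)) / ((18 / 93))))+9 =52197 / 5797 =9.00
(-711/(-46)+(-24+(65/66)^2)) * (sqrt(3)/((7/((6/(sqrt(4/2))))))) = -108397 * sqrt(6)/33396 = -7.95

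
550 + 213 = 763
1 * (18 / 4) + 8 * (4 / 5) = 109 / 10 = 10.90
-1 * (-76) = 76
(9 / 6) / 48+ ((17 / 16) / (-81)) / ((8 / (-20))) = 83 / 1296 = 0.06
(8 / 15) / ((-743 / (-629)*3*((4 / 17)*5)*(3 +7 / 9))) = 629 / 18575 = 0.03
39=39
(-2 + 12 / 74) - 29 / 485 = -34053 / 17945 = -1.90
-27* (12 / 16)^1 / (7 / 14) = -81 / 2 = -40.50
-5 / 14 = -0.36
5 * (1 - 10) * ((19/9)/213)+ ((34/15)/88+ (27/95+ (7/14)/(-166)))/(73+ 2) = -1224631997/2771183250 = -0.44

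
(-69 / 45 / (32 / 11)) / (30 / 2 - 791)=0.00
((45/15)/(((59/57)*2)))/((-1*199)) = -171/23482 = -0.01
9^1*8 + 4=76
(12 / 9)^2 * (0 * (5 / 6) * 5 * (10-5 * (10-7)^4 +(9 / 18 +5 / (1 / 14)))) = 0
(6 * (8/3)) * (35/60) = 28/3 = 9.33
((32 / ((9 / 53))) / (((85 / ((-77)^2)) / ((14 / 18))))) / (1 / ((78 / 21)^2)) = 971082112 / 6885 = 141043.15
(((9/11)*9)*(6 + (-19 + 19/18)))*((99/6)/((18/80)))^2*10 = -4730000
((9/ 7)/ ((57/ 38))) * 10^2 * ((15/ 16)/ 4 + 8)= 39525/ 56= 705.80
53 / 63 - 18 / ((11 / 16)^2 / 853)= -247622899 / 7623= -32483.65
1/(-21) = -1/21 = -0.05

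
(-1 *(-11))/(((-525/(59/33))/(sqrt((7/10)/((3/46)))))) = -59 *sqrt(2415)/23625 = -0.12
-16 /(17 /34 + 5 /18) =-144 /7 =-20.57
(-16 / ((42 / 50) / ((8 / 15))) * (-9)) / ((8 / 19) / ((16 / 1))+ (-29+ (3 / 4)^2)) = -194560 / 60459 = -3.22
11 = 11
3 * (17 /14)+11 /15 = 919 /210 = 4.38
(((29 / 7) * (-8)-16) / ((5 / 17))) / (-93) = 5848 / 3255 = 1.80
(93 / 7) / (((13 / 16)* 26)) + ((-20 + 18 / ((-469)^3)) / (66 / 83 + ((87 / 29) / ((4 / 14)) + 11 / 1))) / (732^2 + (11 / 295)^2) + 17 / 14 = 853194620150274568556619 / 462889315480066707400714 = 1.84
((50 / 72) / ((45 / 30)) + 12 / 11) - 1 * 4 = -1453 / 594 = -2.45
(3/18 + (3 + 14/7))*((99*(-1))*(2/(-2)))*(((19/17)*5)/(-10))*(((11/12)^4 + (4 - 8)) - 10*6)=8503447777/470016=18091.83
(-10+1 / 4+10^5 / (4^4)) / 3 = 3047 / 24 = 126.96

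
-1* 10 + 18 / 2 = -1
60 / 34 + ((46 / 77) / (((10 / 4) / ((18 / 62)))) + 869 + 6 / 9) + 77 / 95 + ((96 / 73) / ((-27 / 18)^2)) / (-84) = 2209318538864 / 2532738285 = 872.30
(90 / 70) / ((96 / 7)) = 3 / 32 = 0.09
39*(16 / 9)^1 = 208 / 3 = 69.33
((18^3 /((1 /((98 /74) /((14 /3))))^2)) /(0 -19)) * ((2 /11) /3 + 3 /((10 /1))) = -12752397 /1430605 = -8.91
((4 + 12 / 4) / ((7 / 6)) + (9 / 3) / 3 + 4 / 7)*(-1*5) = -265 / 7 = -37.86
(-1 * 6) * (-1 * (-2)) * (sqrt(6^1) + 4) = -48 - 12 * sqrt(6) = -77.39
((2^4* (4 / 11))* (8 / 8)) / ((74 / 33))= 96 / 37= 2.59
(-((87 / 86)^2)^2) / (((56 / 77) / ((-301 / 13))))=4411311597 / 132299648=33.34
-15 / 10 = -3 / 2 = -1.50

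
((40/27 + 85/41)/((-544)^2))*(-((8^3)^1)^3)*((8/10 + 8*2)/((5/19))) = -54877749248/533205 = -102920.55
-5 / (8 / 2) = -5 / 4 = -1.25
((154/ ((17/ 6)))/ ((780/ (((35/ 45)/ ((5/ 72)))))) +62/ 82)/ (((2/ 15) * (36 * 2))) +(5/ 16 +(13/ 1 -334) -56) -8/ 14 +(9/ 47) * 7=-375.76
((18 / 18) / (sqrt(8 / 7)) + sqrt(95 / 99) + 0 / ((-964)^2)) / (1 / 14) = 7*sqrt(14) / 2 + 14*sqrt(1045) / 33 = 26.81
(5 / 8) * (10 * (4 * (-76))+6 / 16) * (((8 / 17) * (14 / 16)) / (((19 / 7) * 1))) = -5957665 / 20672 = -288.20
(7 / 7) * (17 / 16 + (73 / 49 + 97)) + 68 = 131361 / 784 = 167.55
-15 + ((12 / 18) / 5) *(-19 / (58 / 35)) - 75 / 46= -72673 / 4002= -18.16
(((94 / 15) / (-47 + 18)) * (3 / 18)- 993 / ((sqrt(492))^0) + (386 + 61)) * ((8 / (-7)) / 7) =5700616 / 63945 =89.15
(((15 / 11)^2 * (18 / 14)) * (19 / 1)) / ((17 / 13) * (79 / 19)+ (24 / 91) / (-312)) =123543225 / 14785474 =8.36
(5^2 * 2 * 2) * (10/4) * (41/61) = 10250/61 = 168.03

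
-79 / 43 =-1.84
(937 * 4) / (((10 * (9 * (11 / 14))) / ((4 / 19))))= 104944 / 9405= 11.16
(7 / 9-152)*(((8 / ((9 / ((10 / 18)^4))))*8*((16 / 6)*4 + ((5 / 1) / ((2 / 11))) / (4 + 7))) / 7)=-2150380000 / 11160261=-192.68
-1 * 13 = -13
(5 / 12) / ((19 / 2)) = 5 / 114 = 0.04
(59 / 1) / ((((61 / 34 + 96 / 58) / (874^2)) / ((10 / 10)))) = 2338827496 / 179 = 13066075.40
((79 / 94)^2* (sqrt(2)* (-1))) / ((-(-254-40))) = -6241* sqrt(2) / 2597784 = -0.00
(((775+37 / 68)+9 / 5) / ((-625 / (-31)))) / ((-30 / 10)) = -2731069 / 212500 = -12.85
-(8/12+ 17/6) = -7/2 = -3.50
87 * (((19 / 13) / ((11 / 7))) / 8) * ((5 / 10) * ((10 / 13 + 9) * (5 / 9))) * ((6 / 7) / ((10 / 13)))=69977 / 2288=30.58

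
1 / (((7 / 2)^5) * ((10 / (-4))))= -64 / 84035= -0.00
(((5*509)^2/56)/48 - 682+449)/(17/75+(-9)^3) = -146268025/48973568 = -2.99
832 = 832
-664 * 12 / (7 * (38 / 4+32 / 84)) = -576 / 5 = -115.20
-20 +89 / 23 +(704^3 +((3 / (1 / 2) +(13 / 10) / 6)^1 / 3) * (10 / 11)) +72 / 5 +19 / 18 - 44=1324127192488 / 3795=348913621.21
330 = 330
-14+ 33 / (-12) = -67 / 4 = -16.75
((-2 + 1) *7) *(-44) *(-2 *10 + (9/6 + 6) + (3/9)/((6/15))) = -3593.33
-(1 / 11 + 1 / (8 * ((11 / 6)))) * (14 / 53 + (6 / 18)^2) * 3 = -1253 / 6996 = -0.18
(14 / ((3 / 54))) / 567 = 4 / 9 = 0.44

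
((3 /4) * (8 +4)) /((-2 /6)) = -27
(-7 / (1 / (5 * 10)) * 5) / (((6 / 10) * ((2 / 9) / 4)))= -52500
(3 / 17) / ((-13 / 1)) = -3 / 221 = -0.01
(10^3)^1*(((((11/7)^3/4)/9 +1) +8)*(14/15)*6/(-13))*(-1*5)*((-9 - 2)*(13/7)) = -1237093000/3087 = -400742.79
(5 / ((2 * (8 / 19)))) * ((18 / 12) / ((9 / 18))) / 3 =95 / 16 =5.94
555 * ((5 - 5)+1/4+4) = 9435/4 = 2358.75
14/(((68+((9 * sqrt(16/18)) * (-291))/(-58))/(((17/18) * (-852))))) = -966362824/3546789+142602222 * sqrt(2)/1182263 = -101.88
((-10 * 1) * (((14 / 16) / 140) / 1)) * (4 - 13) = 9 / 16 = 0.56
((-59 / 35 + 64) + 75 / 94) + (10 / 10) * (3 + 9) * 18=918279 / 3290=279.11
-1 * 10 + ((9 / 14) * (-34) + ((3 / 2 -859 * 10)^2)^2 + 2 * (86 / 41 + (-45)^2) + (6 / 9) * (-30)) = 24984528577959897903 / 4592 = 5440881658963392.40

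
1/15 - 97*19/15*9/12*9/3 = -16583/60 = -276.38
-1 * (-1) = 1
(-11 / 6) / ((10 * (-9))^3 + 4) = 11 / 4373976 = 0.00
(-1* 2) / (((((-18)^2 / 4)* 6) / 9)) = -1 / 27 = -0.04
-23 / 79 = -0.29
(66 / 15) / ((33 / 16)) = 2.13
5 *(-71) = -355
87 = 87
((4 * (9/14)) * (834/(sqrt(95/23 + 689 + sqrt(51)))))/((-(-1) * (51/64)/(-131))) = -41953536 * sqrt(23)/(119 * sqrt(23 * sqrt(51) + 15942)) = -13322.58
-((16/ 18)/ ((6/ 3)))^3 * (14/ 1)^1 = -896/ 729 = -1.23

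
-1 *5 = -5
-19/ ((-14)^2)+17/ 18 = 0.85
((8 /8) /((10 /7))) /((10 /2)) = 7 /50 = 0.14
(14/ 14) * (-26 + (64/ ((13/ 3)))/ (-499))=-168854/ 6487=-26.03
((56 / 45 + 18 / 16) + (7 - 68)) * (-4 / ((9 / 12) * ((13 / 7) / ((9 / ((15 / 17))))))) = 5023466 / 2925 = 1717.42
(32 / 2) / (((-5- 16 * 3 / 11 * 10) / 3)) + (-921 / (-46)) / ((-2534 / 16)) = -17357388 / 15590435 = -1.11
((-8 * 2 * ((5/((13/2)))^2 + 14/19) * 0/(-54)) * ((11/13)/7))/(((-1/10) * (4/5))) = 0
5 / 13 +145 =1890 / 13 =145.38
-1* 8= -8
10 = 10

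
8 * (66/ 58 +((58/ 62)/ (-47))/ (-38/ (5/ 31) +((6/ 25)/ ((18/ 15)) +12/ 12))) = 112710274/ 12380129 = 9.10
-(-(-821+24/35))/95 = -28711/3325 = -8.63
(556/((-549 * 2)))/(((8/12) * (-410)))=139/75030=0.00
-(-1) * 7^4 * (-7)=-16807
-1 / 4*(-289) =289 / 4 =72.25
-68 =-68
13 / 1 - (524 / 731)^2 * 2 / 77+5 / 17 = 546447914 / 41145797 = 13.28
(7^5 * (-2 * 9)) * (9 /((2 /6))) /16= -4084101 /8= -510512.62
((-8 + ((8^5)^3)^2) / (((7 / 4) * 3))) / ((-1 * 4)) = -58949525680256203566624960.00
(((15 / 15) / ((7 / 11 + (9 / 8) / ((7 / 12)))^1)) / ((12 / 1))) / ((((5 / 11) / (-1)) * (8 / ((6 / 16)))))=-847 / 252800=-0.00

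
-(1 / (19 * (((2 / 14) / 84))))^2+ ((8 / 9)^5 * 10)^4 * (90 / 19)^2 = 57948799211616911153104 / 2851798070642983299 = 20320.09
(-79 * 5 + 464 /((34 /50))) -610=-5485 /17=-322.65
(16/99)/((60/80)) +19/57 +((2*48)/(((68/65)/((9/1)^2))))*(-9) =-337757509/5049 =-66895.92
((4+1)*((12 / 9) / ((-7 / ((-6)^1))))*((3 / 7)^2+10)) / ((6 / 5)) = 49900 / 1029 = 48.49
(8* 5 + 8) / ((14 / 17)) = 408 / 7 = 58.29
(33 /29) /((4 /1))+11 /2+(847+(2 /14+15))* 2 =1404817 /812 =1730.07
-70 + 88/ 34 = -1146/ 17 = -67.41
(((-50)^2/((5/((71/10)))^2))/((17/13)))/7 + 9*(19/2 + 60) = 279935/238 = 1176.20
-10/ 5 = -2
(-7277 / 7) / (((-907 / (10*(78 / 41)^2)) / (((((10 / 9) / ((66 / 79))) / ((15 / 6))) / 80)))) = 97155227 / 352198077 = 0.28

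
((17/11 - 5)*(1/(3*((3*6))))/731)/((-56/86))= 19/141372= 0.00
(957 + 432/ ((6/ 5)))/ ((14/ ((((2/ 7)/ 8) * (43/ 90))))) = 18877/ 11760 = 1.61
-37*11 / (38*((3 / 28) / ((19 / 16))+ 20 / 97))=-276353 / 7648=-36.13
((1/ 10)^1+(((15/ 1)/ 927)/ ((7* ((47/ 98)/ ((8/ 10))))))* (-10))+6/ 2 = 444613/ 145230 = 3.06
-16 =-16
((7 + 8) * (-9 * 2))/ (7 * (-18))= 15/ 7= 2.14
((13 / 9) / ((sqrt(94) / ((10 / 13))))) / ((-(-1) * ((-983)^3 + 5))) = -0.00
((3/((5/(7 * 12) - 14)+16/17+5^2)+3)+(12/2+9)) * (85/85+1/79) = 25020000/1353823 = 18.48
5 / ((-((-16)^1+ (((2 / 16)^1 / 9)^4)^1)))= 26873856 / 85996339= 0.31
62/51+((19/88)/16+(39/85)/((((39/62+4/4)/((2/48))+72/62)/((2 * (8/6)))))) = 452237/359040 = 1.26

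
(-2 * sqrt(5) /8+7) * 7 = 49- 7 * sqrt(5) /4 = 45.09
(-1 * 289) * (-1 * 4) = 1156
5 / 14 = 0.36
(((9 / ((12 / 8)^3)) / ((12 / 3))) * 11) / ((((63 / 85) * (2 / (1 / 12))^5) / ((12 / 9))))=935 / 564350976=0.00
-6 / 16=-3 / 8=-0.38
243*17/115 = 4131/115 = 35.92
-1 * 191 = -191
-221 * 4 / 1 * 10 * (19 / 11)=-15269.09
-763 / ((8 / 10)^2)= -19075 / 16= -1192.19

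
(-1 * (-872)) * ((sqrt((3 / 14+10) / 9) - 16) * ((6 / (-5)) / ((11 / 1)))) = 83712 / 55 - 872 * sqrt(2002) / 385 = 1420.69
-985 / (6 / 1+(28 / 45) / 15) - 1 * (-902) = 3013481 / 4078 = 738.96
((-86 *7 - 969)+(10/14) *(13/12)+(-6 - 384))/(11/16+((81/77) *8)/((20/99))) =-3293180/71139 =-46.29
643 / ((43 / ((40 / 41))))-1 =23957 / 1763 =13.59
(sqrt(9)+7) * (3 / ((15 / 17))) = 34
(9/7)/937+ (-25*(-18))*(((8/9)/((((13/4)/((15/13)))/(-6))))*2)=-1888990479/1108471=-1704.14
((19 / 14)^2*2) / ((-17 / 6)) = -1083 / 833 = -1.30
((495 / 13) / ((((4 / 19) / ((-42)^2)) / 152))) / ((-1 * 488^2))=-78804495 / 386984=-203.64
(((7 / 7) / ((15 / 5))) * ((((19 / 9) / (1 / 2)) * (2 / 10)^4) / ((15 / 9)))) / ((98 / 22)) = 418 / 1378125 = 0.00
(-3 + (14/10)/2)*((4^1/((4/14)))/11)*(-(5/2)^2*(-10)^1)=-4025/22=-182.95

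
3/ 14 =0.21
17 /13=1.31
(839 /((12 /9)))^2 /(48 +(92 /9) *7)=57017601 /17216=3311.90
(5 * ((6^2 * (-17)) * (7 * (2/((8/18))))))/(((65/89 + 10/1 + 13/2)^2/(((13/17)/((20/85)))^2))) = -64516188555/18812978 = -3429.34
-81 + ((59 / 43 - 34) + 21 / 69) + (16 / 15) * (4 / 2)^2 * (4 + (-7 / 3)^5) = -282162565 / 720981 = -391.36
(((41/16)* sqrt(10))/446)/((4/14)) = 287* sqrt(10)/14272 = 0.06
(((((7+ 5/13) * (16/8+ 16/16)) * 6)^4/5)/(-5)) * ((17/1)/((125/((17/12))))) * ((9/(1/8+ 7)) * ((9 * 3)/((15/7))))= -324670881722793984/8479046875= -38290964.36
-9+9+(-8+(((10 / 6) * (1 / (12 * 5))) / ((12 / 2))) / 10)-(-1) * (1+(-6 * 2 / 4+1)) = -19439 / 2160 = -9.00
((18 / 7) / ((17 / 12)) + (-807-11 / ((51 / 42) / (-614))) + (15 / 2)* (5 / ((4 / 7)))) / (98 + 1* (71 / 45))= 206598375 / 4265912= 48.43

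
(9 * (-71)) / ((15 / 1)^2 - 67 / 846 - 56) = -540594 / 142907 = -3.78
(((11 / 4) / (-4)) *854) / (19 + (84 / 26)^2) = -793793 / 39800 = -19.94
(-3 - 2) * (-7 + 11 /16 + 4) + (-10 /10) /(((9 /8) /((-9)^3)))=659.56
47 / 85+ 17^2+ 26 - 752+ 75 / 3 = -34973 / 85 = -411.45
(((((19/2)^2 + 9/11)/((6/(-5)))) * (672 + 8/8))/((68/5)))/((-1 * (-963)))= -67417775/17287776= -3.90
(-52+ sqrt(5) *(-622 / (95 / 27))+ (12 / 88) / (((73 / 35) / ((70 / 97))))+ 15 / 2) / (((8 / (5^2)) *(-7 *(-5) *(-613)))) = 34624745 / 5347684496+ 8397 *sqrt(5) / 326116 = 0.06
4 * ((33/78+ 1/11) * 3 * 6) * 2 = 10584/143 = 74.01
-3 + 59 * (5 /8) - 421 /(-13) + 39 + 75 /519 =1896431 /17992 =105.40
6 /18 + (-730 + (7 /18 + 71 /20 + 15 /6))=-130181 /180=-723.23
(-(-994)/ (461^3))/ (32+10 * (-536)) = -0.00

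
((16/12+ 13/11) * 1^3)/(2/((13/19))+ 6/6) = 1079/1683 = 0.64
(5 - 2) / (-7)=-3 / 7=-0.43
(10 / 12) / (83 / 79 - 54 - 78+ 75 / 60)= -0.01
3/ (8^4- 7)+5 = 6816/ 1363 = 5.00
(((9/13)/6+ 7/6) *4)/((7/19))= 3800/273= 13.92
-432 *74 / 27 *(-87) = 103008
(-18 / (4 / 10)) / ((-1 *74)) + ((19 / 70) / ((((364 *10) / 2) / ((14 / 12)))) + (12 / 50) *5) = 7306183 / 4040400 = 1.81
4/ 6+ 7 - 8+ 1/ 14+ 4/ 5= 113/ 210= 0.54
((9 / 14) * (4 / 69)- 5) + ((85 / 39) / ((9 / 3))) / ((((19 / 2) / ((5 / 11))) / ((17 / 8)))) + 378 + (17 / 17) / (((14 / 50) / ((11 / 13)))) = 5923243433 / 15747732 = 376.13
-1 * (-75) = 75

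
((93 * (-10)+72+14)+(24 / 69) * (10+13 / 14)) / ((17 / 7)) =-135272 / 391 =-345.96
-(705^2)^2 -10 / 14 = -1729236954380 / 7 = -247033850625.71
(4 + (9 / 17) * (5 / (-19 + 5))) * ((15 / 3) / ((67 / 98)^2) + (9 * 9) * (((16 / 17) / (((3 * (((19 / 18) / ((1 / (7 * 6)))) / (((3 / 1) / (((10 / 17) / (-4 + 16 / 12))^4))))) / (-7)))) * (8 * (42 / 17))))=-346977203148314 / 906216875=-382885.39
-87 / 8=-10.88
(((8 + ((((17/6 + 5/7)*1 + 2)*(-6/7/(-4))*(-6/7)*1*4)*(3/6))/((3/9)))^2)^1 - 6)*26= -7469410/117649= -63.49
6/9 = 0.67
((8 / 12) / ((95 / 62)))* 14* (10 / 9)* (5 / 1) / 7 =2480 / 513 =4.83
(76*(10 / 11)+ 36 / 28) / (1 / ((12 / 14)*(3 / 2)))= 48771 / 539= 90.48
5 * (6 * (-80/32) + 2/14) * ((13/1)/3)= -6760/21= -321.90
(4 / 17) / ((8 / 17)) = 1 / 2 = 0.50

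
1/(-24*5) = -1/120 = -0.01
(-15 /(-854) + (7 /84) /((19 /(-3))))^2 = 20449 /1053132304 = 0.00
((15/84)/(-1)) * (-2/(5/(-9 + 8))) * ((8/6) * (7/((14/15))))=-5/7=-0.71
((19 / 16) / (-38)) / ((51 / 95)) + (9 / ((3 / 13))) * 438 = 27877729 / 1632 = 17081.94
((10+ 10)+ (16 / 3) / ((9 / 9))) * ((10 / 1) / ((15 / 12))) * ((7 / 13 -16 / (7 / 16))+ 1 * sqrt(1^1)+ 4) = -1716992 / 273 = -6289.35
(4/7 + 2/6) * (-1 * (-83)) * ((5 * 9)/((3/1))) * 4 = 31540/7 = 4505.71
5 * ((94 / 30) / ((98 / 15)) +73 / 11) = 38355 / 1078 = 35.58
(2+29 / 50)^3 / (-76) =-2146689 / 9500000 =-0.23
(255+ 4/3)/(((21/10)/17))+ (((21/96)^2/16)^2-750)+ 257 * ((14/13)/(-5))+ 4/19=26523402682662349/20885620654080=1269.94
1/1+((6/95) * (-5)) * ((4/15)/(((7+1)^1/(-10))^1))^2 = 55/57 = 0.96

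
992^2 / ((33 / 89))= 87581696 / 33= 2653990.79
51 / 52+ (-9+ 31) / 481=1975 / 1924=1.03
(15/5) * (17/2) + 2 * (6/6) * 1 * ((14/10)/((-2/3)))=213/10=21.30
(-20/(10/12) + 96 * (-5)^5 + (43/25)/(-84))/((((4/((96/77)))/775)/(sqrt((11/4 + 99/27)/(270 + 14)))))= -1775596703 * sqrt(16401)/20874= -10893659.97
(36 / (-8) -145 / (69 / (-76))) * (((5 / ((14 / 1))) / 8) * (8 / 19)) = 107095 / 36708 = 2.92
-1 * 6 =-6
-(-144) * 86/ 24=516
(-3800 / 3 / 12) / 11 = -950 / 99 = -9.60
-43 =-43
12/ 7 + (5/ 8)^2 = 943/ 448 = 2.10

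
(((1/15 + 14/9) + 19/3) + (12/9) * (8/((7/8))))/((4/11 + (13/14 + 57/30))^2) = 26875310/13593969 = 1.98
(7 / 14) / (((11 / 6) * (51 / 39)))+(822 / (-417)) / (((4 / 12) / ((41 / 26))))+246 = 80044950 / 337909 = 236.88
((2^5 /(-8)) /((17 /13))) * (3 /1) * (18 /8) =-351 /17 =-20.65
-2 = -2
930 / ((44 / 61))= 28365 / 22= 1289.32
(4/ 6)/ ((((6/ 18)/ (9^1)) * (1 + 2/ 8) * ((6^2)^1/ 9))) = 18/ 5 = 3.60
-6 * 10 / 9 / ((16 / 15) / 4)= -25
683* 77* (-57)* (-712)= 2134353144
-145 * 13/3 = -1885/3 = -628.33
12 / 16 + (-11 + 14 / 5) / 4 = -13 / 10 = -1.30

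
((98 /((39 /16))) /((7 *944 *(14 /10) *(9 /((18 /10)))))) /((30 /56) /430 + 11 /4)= 4816 /15244125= 0.00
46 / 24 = 23 / 12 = 1.92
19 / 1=19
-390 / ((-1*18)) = 65 / 3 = 21.67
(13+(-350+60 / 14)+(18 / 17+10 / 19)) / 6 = -249561 / 4522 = -55.19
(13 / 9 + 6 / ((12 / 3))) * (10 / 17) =265 / 153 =1.73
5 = 5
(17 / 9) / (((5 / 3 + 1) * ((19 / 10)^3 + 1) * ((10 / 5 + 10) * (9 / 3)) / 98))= 104125 / 424386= 0.25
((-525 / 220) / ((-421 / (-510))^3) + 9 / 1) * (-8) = -31241111112 / 820803071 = -38.06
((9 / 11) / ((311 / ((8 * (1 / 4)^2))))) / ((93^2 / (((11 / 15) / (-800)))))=-1 / 7172904000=-0.00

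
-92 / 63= -1.46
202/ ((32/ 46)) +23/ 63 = 290.74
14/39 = 0.36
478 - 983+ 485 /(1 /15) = 6770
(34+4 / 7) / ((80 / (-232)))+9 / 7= -3464 / 35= -98.97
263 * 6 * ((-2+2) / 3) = 0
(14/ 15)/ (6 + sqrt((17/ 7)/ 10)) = 0.14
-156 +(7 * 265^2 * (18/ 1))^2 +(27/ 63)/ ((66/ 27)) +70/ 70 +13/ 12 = 72343007095447943/ 924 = 78293297722346.26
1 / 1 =1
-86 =-86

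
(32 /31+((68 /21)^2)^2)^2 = 447622614344418304 /36347767845921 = 12315.00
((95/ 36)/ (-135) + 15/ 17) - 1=-0.14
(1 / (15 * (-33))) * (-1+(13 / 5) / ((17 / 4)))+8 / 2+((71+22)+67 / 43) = 5403493 / 54825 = 98.56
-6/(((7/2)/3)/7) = -36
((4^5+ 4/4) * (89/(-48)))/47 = -91225/2256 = -40.44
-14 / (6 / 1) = -7 / 3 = -2.33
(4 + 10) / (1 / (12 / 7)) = 24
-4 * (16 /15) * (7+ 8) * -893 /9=57152 /9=6350.22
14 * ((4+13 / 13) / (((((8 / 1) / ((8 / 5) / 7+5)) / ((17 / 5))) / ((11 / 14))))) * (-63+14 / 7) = -2087481 / 280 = -7455.29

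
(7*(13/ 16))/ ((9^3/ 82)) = 3731/ 5832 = 0.64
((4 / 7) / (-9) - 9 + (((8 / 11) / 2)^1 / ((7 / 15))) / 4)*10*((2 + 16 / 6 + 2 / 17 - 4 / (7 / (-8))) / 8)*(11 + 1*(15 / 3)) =-58650400 / 35343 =-1659.46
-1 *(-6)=6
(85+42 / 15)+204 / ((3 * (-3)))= 65.13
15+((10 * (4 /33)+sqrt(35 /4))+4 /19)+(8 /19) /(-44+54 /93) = sqrt(35) /2+6925789 /421971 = 19.37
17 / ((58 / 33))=561 / 58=9.67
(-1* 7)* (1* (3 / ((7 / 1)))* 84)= -252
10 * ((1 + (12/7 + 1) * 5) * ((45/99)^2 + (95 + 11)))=15475.82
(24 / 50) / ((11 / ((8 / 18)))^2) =64 / 81675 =0.00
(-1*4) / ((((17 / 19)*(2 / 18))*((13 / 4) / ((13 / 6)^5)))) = -542659 / 918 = -591.13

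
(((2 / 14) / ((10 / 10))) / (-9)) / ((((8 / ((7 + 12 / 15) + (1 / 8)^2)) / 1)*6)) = -2501 / 967680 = -0.00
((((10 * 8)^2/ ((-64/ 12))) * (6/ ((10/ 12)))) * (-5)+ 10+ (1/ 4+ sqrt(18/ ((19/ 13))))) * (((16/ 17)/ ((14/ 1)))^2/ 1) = 192 * sqrt(494)/ 269059+ 2765456/ 14161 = 195.30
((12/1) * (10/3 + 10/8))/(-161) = -55/161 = -0.34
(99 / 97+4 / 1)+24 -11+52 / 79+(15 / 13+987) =1006.83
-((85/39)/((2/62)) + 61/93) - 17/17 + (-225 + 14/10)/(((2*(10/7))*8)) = -79.00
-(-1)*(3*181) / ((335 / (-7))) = -3801 / 335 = -11.35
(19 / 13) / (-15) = -19 / 195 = -0.10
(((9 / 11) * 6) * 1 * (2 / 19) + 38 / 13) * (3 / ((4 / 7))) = 98133 / 5434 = 18.06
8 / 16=1 / 2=0.50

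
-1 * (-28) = 28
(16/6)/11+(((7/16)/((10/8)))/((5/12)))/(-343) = 9701/40425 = 0.24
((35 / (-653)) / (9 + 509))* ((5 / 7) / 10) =-5 / 676508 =-0.00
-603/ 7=-86.14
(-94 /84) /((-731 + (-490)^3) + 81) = 47 /4941285300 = 0.00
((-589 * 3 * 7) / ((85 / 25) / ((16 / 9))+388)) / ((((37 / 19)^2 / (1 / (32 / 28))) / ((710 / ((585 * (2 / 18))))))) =-44384177460 / 555141821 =-79.95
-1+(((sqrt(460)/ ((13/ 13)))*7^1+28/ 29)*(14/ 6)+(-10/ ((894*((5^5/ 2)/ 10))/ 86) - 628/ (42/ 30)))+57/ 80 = -27017359129/ 60494000+98*sqrt(115)/ 3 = -96.30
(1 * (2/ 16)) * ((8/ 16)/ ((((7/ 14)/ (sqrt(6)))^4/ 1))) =36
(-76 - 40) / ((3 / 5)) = -193.33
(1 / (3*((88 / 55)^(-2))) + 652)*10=97928 / 15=6528.53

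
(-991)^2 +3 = 982084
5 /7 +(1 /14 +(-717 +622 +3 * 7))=-1025 /14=-73.21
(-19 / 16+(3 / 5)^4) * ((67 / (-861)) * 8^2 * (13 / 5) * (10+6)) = 589715776 / 2690625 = 219.17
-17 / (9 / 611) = -1154.11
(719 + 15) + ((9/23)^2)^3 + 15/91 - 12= 9728522878544/13471265899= 722.17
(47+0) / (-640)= -47 / 640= -0.07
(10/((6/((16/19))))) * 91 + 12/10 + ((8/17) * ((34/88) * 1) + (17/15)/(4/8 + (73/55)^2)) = 5559443606/42896205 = 129.60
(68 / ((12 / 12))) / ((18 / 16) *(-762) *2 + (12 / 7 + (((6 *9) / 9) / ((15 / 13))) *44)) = -4760 / 103879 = -0.05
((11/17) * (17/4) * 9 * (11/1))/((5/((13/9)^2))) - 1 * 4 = 19729/180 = 109.61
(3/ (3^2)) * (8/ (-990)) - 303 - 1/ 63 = -3149878/ 10395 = -303.02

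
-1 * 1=-1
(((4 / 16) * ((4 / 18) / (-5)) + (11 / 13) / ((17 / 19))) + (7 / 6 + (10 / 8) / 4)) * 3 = 384077 / 53040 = 7.24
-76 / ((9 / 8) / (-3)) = 608 / 3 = 202.67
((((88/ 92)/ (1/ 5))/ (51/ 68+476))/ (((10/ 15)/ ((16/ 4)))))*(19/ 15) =3344/ 43861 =0.08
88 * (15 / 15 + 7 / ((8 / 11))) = 935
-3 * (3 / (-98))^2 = -27 / 9604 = -0.00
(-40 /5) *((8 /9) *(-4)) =256 /9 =28.44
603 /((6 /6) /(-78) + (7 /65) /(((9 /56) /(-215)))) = -141102 /33715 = -4.19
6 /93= 0.06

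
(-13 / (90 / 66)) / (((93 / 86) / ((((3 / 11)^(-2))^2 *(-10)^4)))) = -360110036000 / 22599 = -15934777.47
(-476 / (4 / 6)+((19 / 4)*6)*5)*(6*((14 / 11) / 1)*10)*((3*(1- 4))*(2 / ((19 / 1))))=8641080 / 209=41344.88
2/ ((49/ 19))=38/ 49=0.78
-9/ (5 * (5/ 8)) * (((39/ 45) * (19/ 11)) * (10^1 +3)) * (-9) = 504.42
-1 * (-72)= 72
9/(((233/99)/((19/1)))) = 16929/233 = 72.66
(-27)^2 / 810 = 9 / 10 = 0.90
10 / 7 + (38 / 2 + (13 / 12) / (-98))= 24011 / 1176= 20.42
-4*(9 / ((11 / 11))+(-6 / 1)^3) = 828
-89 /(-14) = 89 /14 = 6.36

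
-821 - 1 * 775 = -1596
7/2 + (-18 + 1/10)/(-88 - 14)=3749/1020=3.68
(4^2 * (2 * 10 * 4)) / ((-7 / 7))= -1280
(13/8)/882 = 13/7056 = 0.00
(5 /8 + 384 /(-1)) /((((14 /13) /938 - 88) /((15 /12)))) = 13356785 /2452704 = 5.45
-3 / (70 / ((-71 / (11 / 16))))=1704 / 385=4.43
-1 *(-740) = 740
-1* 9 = -9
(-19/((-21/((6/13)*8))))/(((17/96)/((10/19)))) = 15360/1547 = 9.93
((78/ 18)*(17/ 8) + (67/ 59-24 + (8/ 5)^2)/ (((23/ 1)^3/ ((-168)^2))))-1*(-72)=34.11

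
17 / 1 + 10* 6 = 77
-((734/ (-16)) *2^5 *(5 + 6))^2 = -260757904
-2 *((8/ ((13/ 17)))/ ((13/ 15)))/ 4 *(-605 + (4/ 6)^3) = 5551180/ 1521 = 3649.69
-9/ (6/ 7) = -21/ 2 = -10.50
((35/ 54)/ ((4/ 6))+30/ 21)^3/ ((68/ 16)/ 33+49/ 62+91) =75512787625/ 501604950672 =0.15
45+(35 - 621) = -541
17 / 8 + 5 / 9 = 193 / 72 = 2.68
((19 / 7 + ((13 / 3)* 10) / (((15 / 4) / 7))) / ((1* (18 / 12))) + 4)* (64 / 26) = 361280 / 2457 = 147.04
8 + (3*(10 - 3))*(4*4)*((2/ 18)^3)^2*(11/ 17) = 24093224/ 3011499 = 8.00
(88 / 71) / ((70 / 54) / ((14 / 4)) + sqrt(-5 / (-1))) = -4752 / 50339 + 64152 * sqrt(5) / 251695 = 0.48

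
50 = 50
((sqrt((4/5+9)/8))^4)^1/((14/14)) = 2401/1600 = 1.50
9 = 9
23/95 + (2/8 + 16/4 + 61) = 24887/380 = 65.49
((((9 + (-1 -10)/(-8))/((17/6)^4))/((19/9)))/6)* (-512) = -10326528/1586899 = -6.51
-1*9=-9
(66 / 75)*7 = 154 / 25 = 6.16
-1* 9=-9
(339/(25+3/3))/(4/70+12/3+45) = 11865/44642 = 0.27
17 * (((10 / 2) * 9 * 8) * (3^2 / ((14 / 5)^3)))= 860625 / 343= 2509.11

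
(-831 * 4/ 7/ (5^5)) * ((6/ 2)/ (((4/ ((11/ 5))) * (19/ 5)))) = -27423/ 415625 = -0.07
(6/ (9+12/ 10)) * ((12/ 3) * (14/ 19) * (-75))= -42000/ 323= -130.03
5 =5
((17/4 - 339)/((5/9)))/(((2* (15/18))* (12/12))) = -36153/100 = -361.53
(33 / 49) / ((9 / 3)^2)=11 / 147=0.07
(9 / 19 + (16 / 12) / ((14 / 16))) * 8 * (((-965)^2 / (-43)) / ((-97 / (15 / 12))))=7421863250 / 1664229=4459.64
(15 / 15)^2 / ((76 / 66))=33 / 38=0.87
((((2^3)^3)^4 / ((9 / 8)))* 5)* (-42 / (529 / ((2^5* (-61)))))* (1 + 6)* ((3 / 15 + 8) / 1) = 4311809615114272768 / 1587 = 2716956279215042.70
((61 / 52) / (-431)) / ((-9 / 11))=0.00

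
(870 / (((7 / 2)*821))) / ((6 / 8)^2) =9280 / 17241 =0.54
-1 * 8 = -8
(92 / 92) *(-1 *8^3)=-512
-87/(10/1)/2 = -87/20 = -4.35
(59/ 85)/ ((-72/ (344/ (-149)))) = 2537/ 113985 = 0.02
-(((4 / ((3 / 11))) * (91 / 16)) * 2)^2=-1002001 / 36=-27833.36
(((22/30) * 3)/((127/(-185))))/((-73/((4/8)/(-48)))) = -407/890016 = -0.00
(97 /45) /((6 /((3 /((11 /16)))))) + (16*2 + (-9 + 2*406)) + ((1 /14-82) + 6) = 5271229 /6930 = 760.64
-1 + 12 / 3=3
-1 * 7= -7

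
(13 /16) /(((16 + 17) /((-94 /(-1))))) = 611 /264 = 2.31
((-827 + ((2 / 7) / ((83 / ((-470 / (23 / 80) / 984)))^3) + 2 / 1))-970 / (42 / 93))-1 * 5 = -269857827226475631835 / 90621481848491601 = -2977.86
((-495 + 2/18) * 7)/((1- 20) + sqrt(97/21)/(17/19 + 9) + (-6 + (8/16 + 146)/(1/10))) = -3702569579520/1539075651383 + 111367816 * sqrt(2037)/13851680862447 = -2.41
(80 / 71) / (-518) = -0.00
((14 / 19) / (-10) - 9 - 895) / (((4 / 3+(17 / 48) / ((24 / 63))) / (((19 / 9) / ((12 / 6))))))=-1832256 / 4345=-421.69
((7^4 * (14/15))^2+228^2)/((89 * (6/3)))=570798698/20025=28504.30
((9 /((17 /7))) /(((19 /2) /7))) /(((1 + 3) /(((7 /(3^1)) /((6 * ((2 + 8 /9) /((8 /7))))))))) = 441 /4199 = 0.11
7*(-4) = -28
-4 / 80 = -0.05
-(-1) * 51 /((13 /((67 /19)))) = 3417 /247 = 13.83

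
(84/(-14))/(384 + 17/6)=-36/2321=-0.02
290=290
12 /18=2 /3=0.67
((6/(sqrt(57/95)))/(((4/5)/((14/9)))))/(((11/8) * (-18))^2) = 560 * sqrt(15)/88209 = 0.02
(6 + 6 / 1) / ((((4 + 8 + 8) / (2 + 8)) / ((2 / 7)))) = 12 / 7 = 1.71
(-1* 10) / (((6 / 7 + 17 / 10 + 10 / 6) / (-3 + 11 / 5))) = 1680 / 887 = 1.89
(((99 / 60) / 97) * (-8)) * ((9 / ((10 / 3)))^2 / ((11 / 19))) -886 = -21527053 / 24250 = -887.71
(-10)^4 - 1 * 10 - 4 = 9986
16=16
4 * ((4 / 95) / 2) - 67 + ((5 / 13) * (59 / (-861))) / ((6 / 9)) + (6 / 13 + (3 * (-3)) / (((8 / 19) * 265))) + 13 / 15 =-29624617333 / 450854040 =-65.71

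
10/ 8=5/ 4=1.25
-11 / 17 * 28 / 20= -77 / 85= -0.91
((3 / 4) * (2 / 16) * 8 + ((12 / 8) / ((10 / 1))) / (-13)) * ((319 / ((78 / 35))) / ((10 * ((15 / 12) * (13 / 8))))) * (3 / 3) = 285824 / 54925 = 5.20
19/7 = 2.71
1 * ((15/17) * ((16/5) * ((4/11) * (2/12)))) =32/187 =0.17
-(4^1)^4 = -256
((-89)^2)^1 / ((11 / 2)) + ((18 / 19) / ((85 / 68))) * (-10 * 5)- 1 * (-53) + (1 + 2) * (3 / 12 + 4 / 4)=1219755 / 836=1459.04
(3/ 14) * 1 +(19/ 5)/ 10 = 104/ 175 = 0.59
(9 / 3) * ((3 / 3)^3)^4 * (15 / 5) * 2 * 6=108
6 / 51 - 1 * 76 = -1290 / 17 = -75.88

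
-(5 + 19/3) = -34/3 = -11.33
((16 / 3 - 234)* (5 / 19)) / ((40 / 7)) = -2401 / 228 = -10.53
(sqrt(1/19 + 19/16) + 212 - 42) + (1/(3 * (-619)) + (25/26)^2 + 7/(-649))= sqrt(7163)/76 + 139244799137/814710468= 172.03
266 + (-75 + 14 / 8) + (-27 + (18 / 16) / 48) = 21219 / 128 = 165.77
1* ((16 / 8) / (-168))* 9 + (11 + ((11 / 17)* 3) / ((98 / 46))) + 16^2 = 892323 / 3332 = 267.80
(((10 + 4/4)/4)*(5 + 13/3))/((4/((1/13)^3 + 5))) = 140987/4394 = 32.09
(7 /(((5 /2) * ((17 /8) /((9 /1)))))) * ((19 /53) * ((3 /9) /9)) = 2128 /13515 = 0.16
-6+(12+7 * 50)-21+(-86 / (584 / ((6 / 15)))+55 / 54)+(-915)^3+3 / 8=-60396212868379 / 78840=-766060538.67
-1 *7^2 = -49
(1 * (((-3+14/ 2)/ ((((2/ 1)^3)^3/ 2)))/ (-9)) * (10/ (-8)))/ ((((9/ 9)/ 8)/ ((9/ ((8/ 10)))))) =25/ 128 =0.20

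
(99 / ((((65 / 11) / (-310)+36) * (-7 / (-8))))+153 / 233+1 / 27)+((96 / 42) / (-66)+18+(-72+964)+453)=1366.80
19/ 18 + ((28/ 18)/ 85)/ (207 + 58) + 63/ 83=61067599/ 33652350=1.81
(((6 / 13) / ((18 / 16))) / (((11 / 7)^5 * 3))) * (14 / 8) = 470596 / 18842967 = 0.02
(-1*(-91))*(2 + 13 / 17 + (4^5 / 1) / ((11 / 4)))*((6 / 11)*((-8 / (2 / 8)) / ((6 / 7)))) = -1429917216 / 2057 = -695146.92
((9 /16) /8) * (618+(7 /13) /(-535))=38683647 /890240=43.45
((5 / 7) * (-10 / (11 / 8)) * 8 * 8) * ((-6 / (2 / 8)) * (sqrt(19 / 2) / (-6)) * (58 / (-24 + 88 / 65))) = 3016000 * sqrt(38) / 1771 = 10497.95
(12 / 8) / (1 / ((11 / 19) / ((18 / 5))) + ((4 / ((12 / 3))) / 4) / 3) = 990 / 4159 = 0.24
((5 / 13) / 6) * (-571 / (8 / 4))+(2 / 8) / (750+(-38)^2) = -6263831 / 342264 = -18.30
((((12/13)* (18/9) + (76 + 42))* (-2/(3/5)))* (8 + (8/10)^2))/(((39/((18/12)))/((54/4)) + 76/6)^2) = -40888152/2522585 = -16.21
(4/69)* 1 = 4/69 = 0.06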